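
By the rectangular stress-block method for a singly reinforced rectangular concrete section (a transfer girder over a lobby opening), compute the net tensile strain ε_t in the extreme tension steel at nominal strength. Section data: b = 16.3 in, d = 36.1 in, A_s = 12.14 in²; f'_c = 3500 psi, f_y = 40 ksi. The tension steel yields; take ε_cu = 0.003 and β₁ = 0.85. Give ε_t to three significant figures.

a = A_s f_y/(0.85 f'_c b) = 10.014 in.
β₁ = 0.85, so c = a/β₁ = 10.014/0.85 = 11.781 in.
From the linear strain diagram with ε_cu = 0.003: ε_t = 0.003 (d − c)/c = 0.003 × (36.1 − 11.781)/11.781 = 0.00619.
Since ε_t ≥ 0.005, the section is tension-controlled.

ε_t ≈ 0.00619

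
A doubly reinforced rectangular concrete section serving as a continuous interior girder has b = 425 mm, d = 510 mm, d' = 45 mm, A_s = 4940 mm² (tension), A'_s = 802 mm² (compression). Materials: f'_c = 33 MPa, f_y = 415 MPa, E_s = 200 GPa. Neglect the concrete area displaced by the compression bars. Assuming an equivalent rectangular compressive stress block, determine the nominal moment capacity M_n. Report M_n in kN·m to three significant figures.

M_n ≈ 907 kN·m

Assume both tension and compression steel yield.
Net tension couple steel: A_s − A'_s = 4138 mm².
a = (A_s − A'_s) f_y / (0.85 f'_c b) = 1717270/(0.85 × 33 × 425) = 144.05 mm.
c = a/β₁ = 144.05/0.814 = 176.97 mm; ε'_s = 0.003(c − d')/c = 0.0022 ≥ f_y/E_s = 0.0021, so compression steel does yield.
M_n = (A_s − A'_s) f_y (d − a/2) + A'_s f_y (d − d') = [1717270 × (510 − 72.025) + 332830 × (510 − 45)] × 10⁻⁶ = 752.12 + 154.77 = 906.89 kN·m.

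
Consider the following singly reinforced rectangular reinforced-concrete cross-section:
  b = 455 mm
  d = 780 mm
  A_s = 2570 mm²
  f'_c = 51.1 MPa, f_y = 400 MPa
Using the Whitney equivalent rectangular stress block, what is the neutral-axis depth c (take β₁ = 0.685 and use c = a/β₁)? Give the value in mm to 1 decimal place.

T = A_s f_y = 2570 × 400 = 1028000 N = 1028 kN.
Setting C = 0.85 f'_c a b equal to T: a = 1028000/(0.85 × 51.1 × 455) = 52.017 mm.
With β₁ = 0.685, c = a/β₁ = 52.017/0.685 = 75.9 mm.

c ≈ 75.9 mm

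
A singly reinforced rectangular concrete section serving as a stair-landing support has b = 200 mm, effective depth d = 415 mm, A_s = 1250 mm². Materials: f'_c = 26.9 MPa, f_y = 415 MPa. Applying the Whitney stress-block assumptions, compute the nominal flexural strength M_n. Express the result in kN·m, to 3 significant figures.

T = A_s f_y = 1250 × 415 = 518750 N = 518.75 kN.
From C = T: a = T/(0.85 f'_c b) = 518750/(0.85 × 26.9 × 200) = 113.44 mm.
M_n = T(d − a/2) = 518.75 kN × (415 − 56.72) mm = 185.86 kN·m.

M_n ≈ 186 kN·m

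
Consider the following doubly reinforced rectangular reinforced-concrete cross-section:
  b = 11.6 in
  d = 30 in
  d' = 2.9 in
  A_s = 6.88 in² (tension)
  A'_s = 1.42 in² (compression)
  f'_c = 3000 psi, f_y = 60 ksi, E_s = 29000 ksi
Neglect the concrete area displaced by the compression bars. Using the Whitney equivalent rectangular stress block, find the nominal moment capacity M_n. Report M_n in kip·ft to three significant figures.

M_n ≈ 860 kip·ft

Assume both steels yield.
a = (A_s − A'_s) f_y/(0.85 f'_c b) = (6.88 − 1.42) × 60/(0.85 × 3 × 11.6) = 11.075 in.
c = a/β₁ = 11.075/0.85 = 13.029 in; ε'_s = 0.003(c − d')/c = 0.0023 ≥ ε_y = 0.0021, so the compression steel yields.
M_n = (A_s − A'_s) f_y (d − a/2) + A'_s f_y (d − d') = 327.6 × (30 − 5.5375) + 85.2 × (30 − 2.9) = 8013.9 + 2308.9 = 10322.8 kip·in = 10322.8/12 = 860.23 kip·ft.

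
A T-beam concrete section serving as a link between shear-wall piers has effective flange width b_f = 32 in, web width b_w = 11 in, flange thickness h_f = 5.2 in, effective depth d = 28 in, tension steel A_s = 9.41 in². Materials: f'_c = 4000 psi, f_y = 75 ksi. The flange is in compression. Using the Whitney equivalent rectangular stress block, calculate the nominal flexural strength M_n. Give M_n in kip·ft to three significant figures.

M_n ≈ 1440 kip·ft

Tension: T = A_s f_y = 9.41 × 75 = 705.75 kips.
Try a within the flange: a = T/(0.85 f'_c b_f) = 705.75/(0.85 × 4 × 32) = 6.487 in.
a = 6.487 > h_f = 5.2 in: the block extends into the web. Split into flange-overhang and web parts.
C_f = 0.85 f'_c (b_f − b_w) h_f = 0.85 × 4 × (32 − 11) × 5.2 = 371.3 kips.
Remaining web compression depth: a_w = (T − C_f)/(0.85 f'_c b_w) = (705.75 − 371.3)/(0.85 × 4 × 11) = 8.943 in.
M_n = C_f(d − h_f/2) + (T − C_f)(d − a_w/2) = 371.3 × (28 − 2.6) + 334.45 × (28 − 4.4715) = 9431.0 + 7869.1 = 17300.1 kip·in.
M_n = 17300.1/12 = 1441.68 kip·ft.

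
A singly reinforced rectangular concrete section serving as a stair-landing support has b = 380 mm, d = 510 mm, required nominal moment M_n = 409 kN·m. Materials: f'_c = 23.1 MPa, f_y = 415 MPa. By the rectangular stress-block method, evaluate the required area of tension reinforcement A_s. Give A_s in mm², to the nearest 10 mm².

With M_n = 0.85 f'_c a b (d − a/2), solve the quadratic for a:
a = d − √(d² − 2M_n/(0.85 f'_c b)) = 510 − √(510² − 2 × 409×10⁶/(0.85 × 23.1 × 380)) = 122.10 mm.
A_s = 0.85 f'_c a b / f_y = 0.85 × 23.1 × 122.10 × 380 / 415 = 2195.2 mm².

A_s ≈ 2200 mm²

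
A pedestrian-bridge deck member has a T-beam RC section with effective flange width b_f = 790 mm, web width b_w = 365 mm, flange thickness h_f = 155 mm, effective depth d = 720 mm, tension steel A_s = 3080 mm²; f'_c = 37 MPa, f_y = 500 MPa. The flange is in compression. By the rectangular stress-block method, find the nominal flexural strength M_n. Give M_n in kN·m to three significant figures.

M_n ≈ 1060 kN·m

Tension: T = A_s f_y = 3080 × 500 = 1540000 N.
Try a within the flange: a = T/(0.85 f'_c b_f) = 1540000/(0.85 × 37 × 790) = 61.98 mm.
Since a = 61.98 ≤ h_f = 155 mm, the stress block lies entirely in the flange; analyse as a rectangular beam of width b_f.
M_n = T(d − a/2) = 1540000 × (720 − 30.99) = 1061.08 × 10⁶ N·mm.
M_n = 1061.08 kN·m.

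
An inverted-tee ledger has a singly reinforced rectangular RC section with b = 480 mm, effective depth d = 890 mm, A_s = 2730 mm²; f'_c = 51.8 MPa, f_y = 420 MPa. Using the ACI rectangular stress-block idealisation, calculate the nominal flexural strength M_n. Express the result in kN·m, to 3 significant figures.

T = A_s f_y = 2730 × 420 = 1146600 N = 1146.6 kN.
From C = T: a = T/(0.85 f'_c b) = 1146600/(0.85 × 51.8 × 480) = 54.25 mm.
M_n = T(d − a/2) = 1146.6 kN × (890 − 27.125) mm = 989.37 kN·m.

M_n ≈ 989 kN·m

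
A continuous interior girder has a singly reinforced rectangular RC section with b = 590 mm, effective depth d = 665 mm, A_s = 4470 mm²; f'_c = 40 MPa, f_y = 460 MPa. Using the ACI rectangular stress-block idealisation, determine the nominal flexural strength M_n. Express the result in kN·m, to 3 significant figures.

M_n ≈ 1260 kN·m

T = A_s f_y = 4470 × 460 = 2056200 N = 2056.2 kN.
From C = T: a = T/(0.85 f'_c b) = 2056200/(0.85 × 40 × 590) = 102.50 mm.
M_n = T(d − a/2) = 2056.2 kN × (665 − 51.25) mm = 1261.99 kN·m.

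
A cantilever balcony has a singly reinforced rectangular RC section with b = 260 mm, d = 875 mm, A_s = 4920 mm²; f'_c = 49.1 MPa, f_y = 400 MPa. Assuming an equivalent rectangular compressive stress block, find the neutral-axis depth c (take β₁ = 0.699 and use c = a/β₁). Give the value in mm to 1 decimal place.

c ≈ 259.5 mm

T = A_s f_y = 4920 × 400 = 1968000 N = 1968 kN.
Setting C = 0.85 f'_c a b equal to T: a = 1968000/(0.85 × 49.1 × 260) = 181.364 mm.
With β₁ = 0.699, c = a/β₁ = 181.364/0.699 = 259.5 mm.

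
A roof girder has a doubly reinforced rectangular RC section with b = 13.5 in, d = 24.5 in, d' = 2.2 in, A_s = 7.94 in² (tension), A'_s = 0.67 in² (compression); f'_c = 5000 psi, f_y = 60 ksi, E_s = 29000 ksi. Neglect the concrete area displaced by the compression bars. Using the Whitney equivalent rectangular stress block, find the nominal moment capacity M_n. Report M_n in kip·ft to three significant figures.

M_n ≈ 827 kip·ft

Assume both steels yield.
a = (A_s − A'_s) f_y/(0.85 f'_c b) = (7.94 − 0.67) × 60/(0.85 × 5 × 13.5) = 7.603 in.
c = a/β₁ = 7.603/0.8 = 9.504 in; ε'_s = 0.003(c − d')/c = 0.0023 ≥ ε_y = 0.0021, so the compression steel yields.
M_n = (A_s − A'_s) f_y (d − a/2) + A'_s f_y (d − d') = 436.2 × (24.5 − 3.8015) + 40.2 × (24.5 − 2.2) = 9028.7 + 896.5 = 9925.2 kip·in = 9925.2/12 = 827.10 kip·ft.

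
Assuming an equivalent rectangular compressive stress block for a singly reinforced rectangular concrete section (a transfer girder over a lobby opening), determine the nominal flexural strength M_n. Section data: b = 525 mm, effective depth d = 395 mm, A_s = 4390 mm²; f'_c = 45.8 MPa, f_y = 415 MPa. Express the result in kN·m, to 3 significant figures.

T = A_s f_y = 4390 × 415 = 1821850 N = 1821.85 kN.
From C = T: a = T/(0.85 f'_c b) = 1821850/(0.85 × 45.8 × 525) = 89.14 mm.
M_n = T(d − a/2) = 1821.85 kN × (395 − 44.57) mm = 638.43 kN·m.

M_n ≈ 638 kN·m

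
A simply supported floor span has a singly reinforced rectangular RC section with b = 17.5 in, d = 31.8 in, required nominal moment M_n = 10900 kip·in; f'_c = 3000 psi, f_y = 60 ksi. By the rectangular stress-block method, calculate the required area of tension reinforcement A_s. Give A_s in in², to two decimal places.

A_s ≈ 6.65 in²

From M_n = 0.85 f'_c a b (d − a/2):
a = d − √(d² − 2M_n/(0.85 f'_c b)) = 31.8 − √(31.8² − 2 × 10900/(0.85 × 3 × 17.5)) = 8.937 in.
A_s = 0.85 f'_c a b / f_y = 0.85 × 3 × 8.937 × 17.5 / 60 = 6.647 in².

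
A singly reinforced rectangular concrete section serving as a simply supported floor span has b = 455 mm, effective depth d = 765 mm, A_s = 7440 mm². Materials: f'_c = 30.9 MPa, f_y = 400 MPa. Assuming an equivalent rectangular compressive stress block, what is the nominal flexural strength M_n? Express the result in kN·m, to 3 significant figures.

T = A_s f_y = 7440 × 400 = 2976000 N = 2976 kN.
From C = T: a = T/(0.85 f'_c b) = 2976000/(0.85 × 30.9 × 455) = 249.03 mm.
M_n = T(d − a/2) = 2976 kN × (765 − 124.515) mm = 1906.08 kN·m.

M_n ≈ 1910 kN·m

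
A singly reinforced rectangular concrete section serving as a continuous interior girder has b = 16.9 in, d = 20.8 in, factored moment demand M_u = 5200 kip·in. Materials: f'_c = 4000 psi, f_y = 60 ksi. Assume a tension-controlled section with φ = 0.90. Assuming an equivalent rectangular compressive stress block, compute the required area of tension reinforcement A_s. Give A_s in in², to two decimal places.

M_n = M_u/φ = 5200/0.90 = 5777.78 kip·in.
From M_n = 0.85 f'_c a b (d − a/2):
a = d − √(d² − 2M_n/(0.85 f'_c b)) = 20.8 − √(20.8² − 2 × 5777.78/(0.85 × 4 × 16.9)) = 5.584 in.
A_s = 0.85 f'_c a b / f_y = 0.85 × 4 × 5.584 × 16.9 / 60 = 5.348 in².

A_s ≈ 5.35 in²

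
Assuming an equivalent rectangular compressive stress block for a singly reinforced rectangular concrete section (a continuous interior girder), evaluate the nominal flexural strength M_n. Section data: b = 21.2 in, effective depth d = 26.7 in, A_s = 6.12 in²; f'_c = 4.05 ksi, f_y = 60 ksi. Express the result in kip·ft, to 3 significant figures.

M_n ≈ 740 kip·ft

T = A_s f_y = 6.12 × 60 = 367.2 kips.
a = T/(0.85 f'_c b) = 367.2/(0.85 × 4.05 × 21.2) = 5.031 in.
M_n = T(d − a/2) = 367.2 × (26.7 − 2.5155) = 8880.5 kip·in = 8880.5/12 = 740.04 kip·ft.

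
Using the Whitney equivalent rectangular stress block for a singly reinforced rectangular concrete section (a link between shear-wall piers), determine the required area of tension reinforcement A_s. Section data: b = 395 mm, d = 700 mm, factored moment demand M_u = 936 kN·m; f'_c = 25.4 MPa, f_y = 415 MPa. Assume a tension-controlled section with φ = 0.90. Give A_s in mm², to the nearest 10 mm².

M_n = M_u/φ = 936/0.90 = 1040 kN·m.
With M_n = 0.85 f'_c a b (d − a/2), solve the quadratic for a:
a = d − √(d² − 2M_n/(0.85 f'_c b)) = 700 − √(700² − 2 × 1040×10⁶/(0.85 × 25.4 × 395)) = 203.92 mm.
A_s = 0.85 f'_c a b / f_y = 0.85 × 25.4 × 203.92 × 395 / 415 = 4190.5 mm².

A_s ≈ 4190 mm²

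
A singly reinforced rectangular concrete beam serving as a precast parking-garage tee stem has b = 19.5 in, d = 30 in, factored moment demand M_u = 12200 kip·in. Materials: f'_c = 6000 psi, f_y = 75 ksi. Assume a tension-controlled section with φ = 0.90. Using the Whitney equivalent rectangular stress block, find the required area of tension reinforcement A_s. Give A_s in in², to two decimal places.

M_n = M_u/φ = 12200/0.90 = 13555.6 kip·in.
From M_n = 0.85 f'_c a b (d − a/2):
a = d − √(d² − 2M_n/(0.85 f'_c b)) = 30 − √(30² − 2 × 13555.6/(0.85 × 6 × 19.5)) = 4.952 in.
A_s = 0.85 f'_c a b / f_y = 0.85 × 6 × 4.952 × 19.5 / 75 = 6.566 in².

A_s ≈ 6.57 in²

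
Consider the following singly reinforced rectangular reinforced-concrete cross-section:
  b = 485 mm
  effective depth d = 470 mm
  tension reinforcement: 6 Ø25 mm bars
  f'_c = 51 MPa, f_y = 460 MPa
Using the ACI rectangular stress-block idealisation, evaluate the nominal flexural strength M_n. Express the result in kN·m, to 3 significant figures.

A_s = 6 × 491 = 2946 mm².
T = A_s f_y = 2946 × 460 = 1355160 N = 1355.16 kN.
From C = T: a = T/(0.85 f'_c b) = 1355160/(0.85 × 51 × 485) = 64.46 mm.
M_n = T(d − a/2) = 1355.16 kN × (470 − 32.23) mm = 593.25 kN·m.

M_n ≈ 593 kN·m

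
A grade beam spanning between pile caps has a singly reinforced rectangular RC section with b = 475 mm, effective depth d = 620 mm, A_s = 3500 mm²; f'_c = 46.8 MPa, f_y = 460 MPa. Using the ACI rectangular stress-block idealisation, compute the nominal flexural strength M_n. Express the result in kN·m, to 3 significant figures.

M_n ≈ 930 kN·m

T = A_s f_y = 3500 × 460 = 1610000 N = 1610 kN.
From C = T: a = T/(0.85 f'_c b) = 1610000/(0.85 × 46.8 × 475) = 85.21 mm.
M_n = T(d − a/2) = 1610 kN × (620 − 42.605) mm = 929.61 kN·m.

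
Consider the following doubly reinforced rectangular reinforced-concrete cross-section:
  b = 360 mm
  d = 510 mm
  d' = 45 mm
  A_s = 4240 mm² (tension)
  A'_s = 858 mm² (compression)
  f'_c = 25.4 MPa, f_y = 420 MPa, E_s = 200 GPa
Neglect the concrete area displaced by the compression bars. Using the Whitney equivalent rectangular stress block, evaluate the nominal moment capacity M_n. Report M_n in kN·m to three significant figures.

M_n ≈ 762 kN·m

Assume both tension and compression steel yield.
Net tension couple steel: A_s − A'_s = 3382 mm².
a = (A_s − A'_s) f_y / (0.85 f'_c b) = 1420440/(0.85 × 25.4 × 360) = 182.75 mm.
c = a/β₁ = 182.75/0.85 = 215.00 mm; ε'_s = 0.003(c − d')/c = 0.0024 ≥ f_y/E_s = 0.0021, so compression steel does yield.
M_n = (A_s − A'_s) f_y (d − a/2) + A'_s f_y (d − d') = [1420440 × (510 − 91.375) + 360360 × (510 − 45)] × 10⁻⁶ = 594.63 + 167.57 = 762.20 kN·m.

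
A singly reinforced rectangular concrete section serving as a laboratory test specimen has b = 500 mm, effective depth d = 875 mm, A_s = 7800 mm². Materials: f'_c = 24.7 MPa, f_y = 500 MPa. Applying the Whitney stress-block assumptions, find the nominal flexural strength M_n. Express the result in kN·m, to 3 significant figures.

T = A_s f_y = 7800 × 500 = 3900000 N = 3900 kN.
From C = T: a = T/(0.85 f'_c b) = 3900000/(0.85 × 24.7 × 500) = 371.52 mm.
M_n = T(d − a/2) = 3900 kN × (875 − 185.76) mm = 2688.04 kN·m.

M_n ≈ 2690 kN·m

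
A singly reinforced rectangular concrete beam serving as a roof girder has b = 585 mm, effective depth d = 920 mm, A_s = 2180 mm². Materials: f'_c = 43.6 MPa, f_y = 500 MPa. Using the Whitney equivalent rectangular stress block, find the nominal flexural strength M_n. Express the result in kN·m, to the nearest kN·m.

M_n ≈ 975 kN·m

T = A_s f_y = 2180 × 500 = 1090000 N = 1090 kN.
From C = T: a = T/(0.85 f'_c b) = 1090000/(0.85 × 43.6 × 585) = 50.28 mm.
M_n = T(d − a/2) = 1090 kN × (920 − 25.14) mm = 975.40 kN·m.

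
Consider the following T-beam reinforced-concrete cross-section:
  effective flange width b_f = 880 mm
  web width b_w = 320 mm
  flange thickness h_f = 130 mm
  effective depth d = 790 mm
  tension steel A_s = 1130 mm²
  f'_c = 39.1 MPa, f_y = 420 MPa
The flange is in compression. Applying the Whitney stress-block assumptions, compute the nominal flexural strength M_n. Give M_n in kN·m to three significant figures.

Tension: T = A_s f_y = 1130 × 420 = 474600 N.
Try a within the flange: a = T/(0.85 f'_c b_f) = 474600/(0.85 × 39.1 × 880) = 16.23 mm.
Since a = 16.23 ≤ h_f = 130 mm, the stress block lies entirely in the flange; analyse as a rectangular beam of width b_f.
M_n = T(d − a/2) = 474600 × (790 − 8.115) = 371.08 × 10⁶ N·mm.
M_n = 371.08 kN·m.

M_n ≈ 371 kN·m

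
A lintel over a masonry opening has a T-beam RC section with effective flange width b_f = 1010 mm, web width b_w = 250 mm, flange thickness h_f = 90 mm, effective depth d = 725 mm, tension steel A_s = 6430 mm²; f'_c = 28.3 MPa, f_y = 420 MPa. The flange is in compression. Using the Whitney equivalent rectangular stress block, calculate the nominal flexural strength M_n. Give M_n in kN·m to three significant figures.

M_n ≈ 1790 kN·m

Tension: T = A_s f_y = 6430 × 420 = 2700600 N.
Try a within the flange: a = T/(0.85 f'_c b_f) = 2700600/(0.85 × 28.3 × 1010) = 111.16 mm.
a = 111.16 > h_f = 90 mm: the block extends into the web. Split into flange-overhang and web parts.
C_f = 0.85 f'_c (b_f − b_w) h_f = 0.85 × 28.3 × (1010 − 250) × 90 = 1645362 N.
Remaining web compression depth: a_w = (T − C_f)/(0.85 f'_c b_w) = (2700600 − 1645362)/(0.85 × 28.3 × 250) = 175.47 mm.
M_n = C_f(d − h_f/2) + (T − C_f)(d − a_w/2) = 1645362 × (725 − 45) + 1055238 × (725 − 87.735) = 1118.85 + 672.47 = 1791.32 × 10⁶ N·mm.
M_n = 1791.32 kN·m.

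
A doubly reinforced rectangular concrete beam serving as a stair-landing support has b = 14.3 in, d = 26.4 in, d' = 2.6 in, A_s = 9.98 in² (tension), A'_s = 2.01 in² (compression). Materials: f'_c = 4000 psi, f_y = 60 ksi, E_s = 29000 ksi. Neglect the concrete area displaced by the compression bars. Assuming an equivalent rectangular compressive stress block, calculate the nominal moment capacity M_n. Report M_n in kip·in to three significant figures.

M_n ≈ 13100 kip·in

Assume both steels yield.
a = (A_s − A'_s) f_y/(0.85 f'_c b) = (9.98 − 2.01) × 60/(0.85 × 4 × 14.3) = 9.835 in.
c = a/β₁ = 9.835/0.85 = 11.571 in; ε'_s = 0.003(c − d')/c = 0.0023 ≥ ε_y = 0.0021, so the compression steel yields.
M_n = (A_s − A'_s) f_y (d − a/2) + A'_s f_y (d − d') = 478.2 × (26.4 − 4.9175) + 120.6 × (26.4 − 2.6) = 10272.9 + 2870.3 = 13143.2 kip·in.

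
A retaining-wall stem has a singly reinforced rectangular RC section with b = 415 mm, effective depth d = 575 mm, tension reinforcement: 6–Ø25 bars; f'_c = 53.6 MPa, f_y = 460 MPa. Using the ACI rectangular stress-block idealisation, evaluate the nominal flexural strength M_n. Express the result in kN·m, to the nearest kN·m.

A_s = 6 × 491 = 2946 mm².
T = A_s f_y = 2946 × 460 = 1355160 N = 1355.16 kN.
From C = T: a = T/(0.85 f'_c b) = 1355160/(0.85 × 53.6 × 415) = 71.67 mm.
M_n = T(d − a/2) = 1355.16 kN × (575 − 35.835) mm = 730.65 kN·m.

M_n ≈ 731 kN·m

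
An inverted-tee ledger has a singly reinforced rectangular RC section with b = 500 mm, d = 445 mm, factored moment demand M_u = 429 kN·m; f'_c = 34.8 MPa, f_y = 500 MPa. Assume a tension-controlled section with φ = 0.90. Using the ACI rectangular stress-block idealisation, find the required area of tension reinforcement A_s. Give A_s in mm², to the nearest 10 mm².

M_n = M_u/φ = 429/0.90 = 476.667 kN·m.
With M_n = 0.85 f'_c a b (d − a/2), solve the quadratic for a:
a = d − √(d² − 2M_n/(0.85 f'_c b)) = 445 − √(445² − 2 × 476.667×10⁶/(0.85 × 34.8 × 500)) = 79.53 mm.
A_s = 0.85 f'_c a b / f_y = 0.85 × 34.8 × 79.53 × 500 / 500 = 2352.5 mm².

A_s ≈ 2350 mm²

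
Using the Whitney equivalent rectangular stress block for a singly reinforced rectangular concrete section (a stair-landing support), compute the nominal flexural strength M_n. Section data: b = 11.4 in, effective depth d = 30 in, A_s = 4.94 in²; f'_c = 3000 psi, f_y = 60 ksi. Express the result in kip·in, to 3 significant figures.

M_n ≈ 7380 kip·in

T = A_s f_y = 4.94 × 60 = 296.4 kips.
a = T/(0.85 f'_c b) = 296.4/(0.85 × 3 × 11.4) = 10.196 in.
M_n = T(d − a/2) = 296.4 × (30 − 5.098) = 7381.0 kip·in.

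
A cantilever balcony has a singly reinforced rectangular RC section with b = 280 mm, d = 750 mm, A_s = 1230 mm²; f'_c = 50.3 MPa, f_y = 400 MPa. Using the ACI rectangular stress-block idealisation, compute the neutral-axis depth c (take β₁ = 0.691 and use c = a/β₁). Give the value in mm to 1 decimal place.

c ≈ 59.5 mm

T = A_s f_y = 1230 × 400 = 492000 N = 492 kN.
Setting C = 0.85 f'_c a b equal to T: a = 492000/(0.85 × 50.3 × 280) = 41.098 mm.
With β₁ = 0.691, c = a/β₁ = 41.098/0.691 = 59.5 mm.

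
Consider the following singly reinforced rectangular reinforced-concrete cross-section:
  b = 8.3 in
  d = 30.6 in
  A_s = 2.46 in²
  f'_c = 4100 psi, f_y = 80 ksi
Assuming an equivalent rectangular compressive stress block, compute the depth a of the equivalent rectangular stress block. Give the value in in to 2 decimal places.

a ≈ 6.80 in

T = A_s f_y = 2.46 × 80 = 196.8 kips.
a = T/(0.85 f'_c b) = 196.8/(0.85 × 4.1 × 8.3) = 6.80 in.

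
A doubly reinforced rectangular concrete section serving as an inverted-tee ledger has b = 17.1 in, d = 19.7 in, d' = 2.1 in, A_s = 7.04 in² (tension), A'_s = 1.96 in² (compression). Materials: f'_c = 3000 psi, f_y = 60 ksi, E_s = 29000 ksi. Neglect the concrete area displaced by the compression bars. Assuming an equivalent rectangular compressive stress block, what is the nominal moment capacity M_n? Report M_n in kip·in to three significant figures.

Assume both steels yield.
a = (A_s − A'_s) f_y/(0.85 f'_c b) = (7.04 − 1.96) × 60/(0.85 × 3 × 17.1) = 6.990 in.
c = a/β₁ = 6.990/0.85 = 8.224 in; ε'_s = 0.003(c − d')/c = 0.0022 ≥ ε_y = 0.0021, so the compression steel yields.
M_n = (A_s − A'_s) f_y (d − a/2) + A'_s f_y (d − d') = 304.8 × (19.7 − 3.495) + 117.6 × (19.7 − 2.1) = 4939.3 + 2069.8 = 7009.1 kip·in.

M_n ≈ 7010 kip·in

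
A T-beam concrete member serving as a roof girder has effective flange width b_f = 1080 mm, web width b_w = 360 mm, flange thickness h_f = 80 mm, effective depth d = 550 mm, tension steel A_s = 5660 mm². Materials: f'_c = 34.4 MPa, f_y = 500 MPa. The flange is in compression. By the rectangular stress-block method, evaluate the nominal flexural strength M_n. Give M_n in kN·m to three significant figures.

Tension: T = A_s f_y = 5660 × 500 = 2830000 N.
Try a within the flange: a = T/(0.85 f'_c b_f) = 2830000/(0.85 × 34.4 × 1080) = 89.62 mm.
a = 89.62 > h_f = 80 mm: the block extends into the web. Split into flange-overhang and web parts.
C_f = 0.85 f'_c (b_f − b_w) h_f = 0.85 × 34.4 × (1080 − 360) × 80 = 1684224 N.
Remaining web compression depth: a_w = (T − C_f)/(0.85 f'_c b_w) = (2830000 − 1684224)/(0.85 × 34.4 × 360) = 108.85 mm.
M_n = C_f(d − h_f/2) + (T − C_f)(d − a_w/2) = 1684224 × (550 − 40) + 1145776 × (550 − 54.425) = 858.95 + 567.82 = 1426.77 × 10⁶ N·mm.
M_n = 1426.77 kN·m.

M_n ≈ 1430 kN·m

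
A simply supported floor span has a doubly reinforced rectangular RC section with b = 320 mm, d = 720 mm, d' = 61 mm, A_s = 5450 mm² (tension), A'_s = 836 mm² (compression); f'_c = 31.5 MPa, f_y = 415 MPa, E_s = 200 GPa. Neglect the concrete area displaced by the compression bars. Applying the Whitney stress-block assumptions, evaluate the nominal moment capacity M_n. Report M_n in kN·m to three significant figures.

Assume both tension and compression steel yield.
Net tension couple steel: A_s − A'_s = 4614 mm².
a = (A_s − A'_s) f_y / (0.85 f'_c b) = 1914810/(0.85 × 31.5 × 320) = 223.48 mm.
c = a/β₁ = 223.48/0.825 = 270.88 mm; ε'_s = 0.003(c − d')/c = 0.0023 ≥ f_y/E_s = 0.0021, so compression steel does yield.
M_n = (A_s − A'_s) f_y (d − a/2) + A'_s f_y (d − d') = [1914810 × (720 − 111.74) + 346940 × (720 − 61)] × 10⁻⁶ = 1164.70 + 228.63 = 1393.33 kN·m.

M_n ≈ 1390 kN·m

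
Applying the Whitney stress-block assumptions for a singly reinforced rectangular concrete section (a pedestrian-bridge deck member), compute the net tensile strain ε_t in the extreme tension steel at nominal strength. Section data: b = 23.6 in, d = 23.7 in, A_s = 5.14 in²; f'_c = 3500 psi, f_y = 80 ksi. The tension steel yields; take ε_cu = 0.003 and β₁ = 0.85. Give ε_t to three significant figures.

a = A_s f_y/(0.85 f'_c b) = 5.857 in.
β₁ = 0.85, so c = a/β₁ = 5.857/0.85 = 6.891 in.
From the linear strain diagram with ε_cu = 0.003: ε_t = 0.003 (d − c)/c = 0.003 × (23.7 − 6.891)/6.891 = 0.00732.
Since ε_t ≥ 0.005, the section is tension-controlled.

ε_t ≈ 0.00732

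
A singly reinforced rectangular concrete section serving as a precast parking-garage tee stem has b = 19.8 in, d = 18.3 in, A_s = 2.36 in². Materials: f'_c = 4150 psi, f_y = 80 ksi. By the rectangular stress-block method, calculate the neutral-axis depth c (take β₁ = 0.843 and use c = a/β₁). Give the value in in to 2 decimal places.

T = A_s f_y = 2.36 × 80 = 188.8 kips.
a = T/(0.85 f'_c b) = 188.8/(0.85 × 4.15 × 19.8) = 2.7031 in.
With β₁ = 0.843, c = a/β₁ = 2.7031/0.843 = 3.21 in.

c ≈ 3.21 in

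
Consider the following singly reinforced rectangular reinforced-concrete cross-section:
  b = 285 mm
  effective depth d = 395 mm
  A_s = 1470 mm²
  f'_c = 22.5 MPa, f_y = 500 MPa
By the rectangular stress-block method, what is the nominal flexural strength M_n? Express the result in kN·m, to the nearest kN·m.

M_n ≈ 241 kN·m

T = A_s f_y = 1470 × 500 = 735000 N = 735 kN.
From C = T: a = T/(0.85 f'_c b) = 735000/(0.85 × 22.5 × 285) = 134.85 mm.
M_n = T(d − a/2) = 735 kN × (395 − 67.425) mm = 240.77 kN·m.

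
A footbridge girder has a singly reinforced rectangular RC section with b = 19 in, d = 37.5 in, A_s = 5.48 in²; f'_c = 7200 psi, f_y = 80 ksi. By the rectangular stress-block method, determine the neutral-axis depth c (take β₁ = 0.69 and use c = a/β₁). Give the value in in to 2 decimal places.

c ≈ 5.46 in

T = A_s f_y = 5.48 × 80 = 438.4 kips.
a = T/(0.85 f'_c b) = 438.4/(0.85 × 7.2 × 19) = 3.7702 in.
With β₁ = 0.69, c = a/β₁ = 3.7702/0.69 = 5.46 in.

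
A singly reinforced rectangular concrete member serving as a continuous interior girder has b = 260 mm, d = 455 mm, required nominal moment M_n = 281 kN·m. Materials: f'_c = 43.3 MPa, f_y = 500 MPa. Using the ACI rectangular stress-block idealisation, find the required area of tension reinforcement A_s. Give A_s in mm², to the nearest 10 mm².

With M_n = 0.85 f'_c a b (d − a/2), solve the quadratic for a:
a = d − √(d² − 2M_n/(0.85 f'_c b)) = 455 − √(455² − 2 × 281×10⁶/(0.85 × 43.3 × 260)) = 69.91 mm.
A_s = 0.85 f'_c a b / f_y = 0.85 × 43.3 × 69.91 × 260 / 500 = 1338.0 mm².

A_s ≈ 1340 mm²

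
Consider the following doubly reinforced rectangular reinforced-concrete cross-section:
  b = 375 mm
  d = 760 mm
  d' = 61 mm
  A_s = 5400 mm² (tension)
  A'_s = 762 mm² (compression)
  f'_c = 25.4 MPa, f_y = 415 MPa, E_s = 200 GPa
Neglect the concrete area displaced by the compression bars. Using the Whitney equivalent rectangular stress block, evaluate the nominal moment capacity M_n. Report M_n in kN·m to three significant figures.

Assume both tension and compression steel yield.
Net tension couple steel: A_s − A'_s = 4638 mm².
a = (A_s − A'_s) f_y / (0.85 f'_c b) = 1924770/(0.85 × 25.4 × 375) = 237.74 mm.
c = a/β₁ = 237.74/0.85 = 279.69 mm; ε'_s = 0.003(c − d')/c = 0.0023 ≥ f_y/E_s = 0.0021, so compression steel does yield.
M_n = (A_s − A'_s) f_y (d − a/2) + A'_s f_y (d − d') = [1924770 × (760 − 118.87) + 316230 × (760 − 61)] × 10⁻⁶ = 1234.03 + 221.04 = 1455.07 kN·m.

M_n ≈ 1460 kN·m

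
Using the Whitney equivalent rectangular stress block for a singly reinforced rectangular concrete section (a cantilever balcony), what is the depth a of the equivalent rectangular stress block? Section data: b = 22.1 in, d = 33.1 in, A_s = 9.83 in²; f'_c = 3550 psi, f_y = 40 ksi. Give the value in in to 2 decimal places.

a ≈ 5.90 in

T = A_s f_y = 9.83 × 40 = 393.2 kips.
a = T/(0.85 f'_c b) = 393.2/(0.85 × 3.55 × 22.1) = 5.90 in.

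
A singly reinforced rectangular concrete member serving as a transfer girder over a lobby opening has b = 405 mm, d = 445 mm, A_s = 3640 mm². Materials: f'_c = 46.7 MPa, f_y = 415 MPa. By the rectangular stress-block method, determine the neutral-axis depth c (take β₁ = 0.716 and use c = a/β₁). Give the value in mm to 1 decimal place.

c ≈ 131.2 mm

T = A_s f_y = 3640 × 415 = 1510600 N = 1510.6 kN.
Setting C = 0.85 f'_c a b equal to T: a = 1510600/(0.85 × 46.7 × 405) = 93.963 mm.
With β₁ = 0.716, c = a/β₁ = 93.963/0.716 = 131.2 mm.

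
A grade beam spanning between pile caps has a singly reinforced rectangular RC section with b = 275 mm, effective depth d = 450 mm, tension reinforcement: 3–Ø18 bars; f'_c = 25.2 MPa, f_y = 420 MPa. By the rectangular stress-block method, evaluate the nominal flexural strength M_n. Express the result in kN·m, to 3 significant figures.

A_s = 3 × 254 = 762 mm².
T = A_s f_y = 762 × 420 = 320040 N = 320.04 kN.
From C = T: a = T/(0.85 f'_c b) = 320040/(0.85 × 25.2 × 275) = 54.33 mm.
M_n = T(d − a/2) = 320.04 kN × (450 − 27.165) mm = 135.32 kN·m.

M_n ≈ 135 kN·m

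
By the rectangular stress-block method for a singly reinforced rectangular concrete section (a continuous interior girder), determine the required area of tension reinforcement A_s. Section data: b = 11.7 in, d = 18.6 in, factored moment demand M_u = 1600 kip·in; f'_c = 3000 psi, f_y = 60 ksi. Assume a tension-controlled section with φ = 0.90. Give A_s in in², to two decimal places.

A_s ≈ 1.76 in²

M_n = M_u/φ = 1600/0.90 = 1777.78 kip·in.
From M_n = 0.85 f'_c a b (d − a/2):
a = d − √(d² − 2M_n/(0.85 f'_c b)) = 18.6 − √(18.6² − 2 × 1777.78/(0.85 × 3 × 11.7)) = 3.541 in.
A_s = 0.85 f'_c a b / f_y = 0.85 × 3 × 3.541 × 11.7 / 60 = 1.761 in².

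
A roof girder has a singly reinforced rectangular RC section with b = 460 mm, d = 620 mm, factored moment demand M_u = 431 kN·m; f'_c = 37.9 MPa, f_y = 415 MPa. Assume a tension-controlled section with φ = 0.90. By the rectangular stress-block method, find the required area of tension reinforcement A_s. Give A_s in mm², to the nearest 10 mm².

A_s ≈ 1950 mm²

M_n = M_u/φ = 431/0.90 = 478.889 kN·m.
With M_n = 0.85 f'_c a b (d − a/2), solve the quadratic for a:
a = d − √(d² − 2M_n/(0.85 f'_c b)) = 620 − √(620² − 2 × 478.889×10⁶/(0.85 × 37.9 × 460)) = 54.52 mm.
A_s = 0.85 f'_c a b / f_y = 0.85 × 37.9 × 54.52 × 460 / 415 = 1946.8 mm².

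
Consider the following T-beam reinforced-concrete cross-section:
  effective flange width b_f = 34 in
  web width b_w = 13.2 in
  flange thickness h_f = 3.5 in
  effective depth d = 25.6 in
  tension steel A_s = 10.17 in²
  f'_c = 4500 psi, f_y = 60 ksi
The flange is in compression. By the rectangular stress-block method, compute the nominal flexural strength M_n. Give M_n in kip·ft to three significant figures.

Tension: T = A_s f_y = 10.17 × 60 = 610.2 kips.
Try a within the flange: a = T/(0.85 f'_c b_f) = 610.2/(0.85 × 4.5 × 34) = 4.692 in.
a = 4.692 > h_f = 3.5 in: the block extends into the web. Split into flange-overhang and web parts.
C_f = 0.85 f'_c (b_f − b_w) h_f = 0.85 × 4.5 × (34 − 13.2) × 3.5 = 278.5 kips.
Remaining web compression depth: a_w = (T − C_f)/(0.85 f'_c b_w) = (610.2 − 278.5)/(0.85 × 4.5 × 13.2) = 6.570 in.
M_n = C_f(d − h_f/2) + (T − C_f)(d − a_w/2) = 278.5 × (25.6 − 1.75) + 331.7 × (25.6 − 3.285) = 6642.2 + 7401.9 = 14044.1 kip·in.
M_n = 14044.1/12 = 1170.34 kip·ft.

M_n ≈ 1170 kip·ft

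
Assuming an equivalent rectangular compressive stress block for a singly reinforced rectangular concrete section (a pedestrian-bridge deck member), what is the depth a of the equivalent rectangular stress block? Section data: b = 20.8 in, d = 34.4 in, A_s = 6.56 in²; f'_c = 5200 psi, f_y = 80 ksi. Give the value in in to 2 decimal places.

T = A_s f_y = 6.56 × 80 = 524.8 kips.
a = T/(0.85 f'_c b) = 524.8/(0.85 × 5.2 × 20.8) = 5.71 in.

a ≈ 5.71 in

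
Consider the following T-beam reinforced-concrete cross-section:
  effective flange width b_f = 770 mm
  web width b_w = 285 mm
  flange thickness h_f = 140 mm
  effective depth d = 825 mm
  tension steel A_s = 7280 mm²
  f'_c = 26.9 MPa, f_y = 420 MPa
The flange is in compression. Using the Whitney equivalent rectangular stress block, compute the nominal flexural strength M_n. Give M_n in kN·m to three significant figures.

M_n ≈ 2240 kN·m

Tension: T = A_s f_y = 7280 × 420 = 3057600 N.
Try a within the flange: a = T/(0.85 f'_c b_f) = 3057600/(0.85 × 26.9 × 770) = 173.67 mm.
a = 173.67 > h_f = 140 mm: the block extends into the web. Split into flange-overhang and web parts.
C_f = 0.85 f'_c (b_f − b_w) h_f = 0.85 × 26.9 × (770 − 285) × 140 = 1552534 N.
Remaining web compression depth: a_w = (T − C_f)/(0.85 f'_c b_w) = (3057600 − 1552534)/(0.85 × 26.9 × 285) = 230.96 mm.
M_n = C_f(d − h_f/2) + (T − C_f)(d − a_w/2) = 1552534 × (825 − 70) + 1505066 × (825 − 115.48) = 1172.16 + 1067.87 = 2240.03 × 10⁶ N·mm.
M_n = 2240.03 kN·m.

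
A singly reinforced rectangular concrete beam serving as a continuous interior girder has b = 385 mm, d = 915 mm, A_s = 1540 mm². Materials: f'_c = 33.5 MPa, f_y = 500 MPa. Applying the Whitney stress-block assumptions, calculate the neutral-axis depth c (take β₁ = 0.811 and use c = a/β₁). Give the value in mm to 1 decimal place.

c ≈ 86.6 mm

T = A_s f_y = 1540 × 500 = 770000 N = 770 kN.
Setting C = 0.85 f'_c a b equal to T: a = 770000/(0.85 × 33.5 × 385) = 70.237 mm.
With β₁ = 0.811, c = a/β₁ = 70.237/0.811 = 86.6 mm.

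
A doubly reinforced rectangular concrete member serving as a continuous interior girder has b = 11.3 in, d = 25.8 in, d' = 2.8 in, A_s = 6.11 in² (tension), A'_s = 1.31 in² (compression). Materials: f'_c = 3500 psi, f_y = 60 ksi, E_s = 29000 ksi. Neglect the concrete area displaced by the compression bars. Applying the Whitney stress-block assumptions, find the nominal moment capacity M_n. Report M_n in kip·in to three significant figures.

Assume both steels yield.
a = (A_s − A'_s) f_y/(0.85 f'_c b) = (6.11 − 1.31) × 60/(0.85 × 3.5 × 11.3) = 8.567 in.
c = a/β₁ = 8.567/0.85 = 10.079 in; ε'_s = 0.003(c − d')/c = 0.0022 ≥ ε_y = 0.0021, so the compression steel yields.
M_n = (A_s − A'_s) f_y (d − a/2) + A'_s f_y (d − d') = 288 × (25.8 − 4.2835) + 78.6 × (25.8 − 2.8) = 6196.8 + 1807.8 = 8004.6 kip·in.

M_n ≈ 8000 kip·in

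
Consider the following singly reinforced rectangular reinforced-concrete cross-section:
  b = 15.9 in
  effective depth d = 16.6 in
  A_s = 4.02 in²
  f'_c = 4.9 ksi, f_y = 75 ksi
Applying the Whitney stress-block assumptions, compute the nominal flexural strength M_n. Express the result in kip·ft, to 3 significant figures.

M_n ≈ 360 kip·ft

T = A_s f_y = 4.02 × 75 = 301.5 kips.
a = T/(0.85 f'_c b) = 301.5/(0.85 × 4.9 × 15.9) = 4.553 in.
M_n = T(d − a/2) = 301.5 × (16.6 − 2.2765) = 4318.5 kip·in = 4318.5/12 = 359.88 kip·ft.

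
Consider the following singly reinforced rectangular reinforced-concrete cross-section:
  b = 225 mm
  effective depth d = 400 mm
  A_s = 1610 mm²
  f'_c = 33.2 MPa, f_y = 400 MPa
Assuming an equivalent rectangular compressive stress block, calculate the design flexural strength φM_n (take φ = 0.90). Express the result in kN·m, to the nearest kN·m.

φM_n ≈ 202 kN·m

T = A_s f_y = 1610 × 400 = 644000 N = 644 kN.
From C = T: a = T/(0.85 f'_c b) = 644000/(0.85 × 33.2 × 225) = 101.43 mm.
M_n = T(d − a/2) = 644 kN × (400 − 50.715) mm = 224.94 kN·m.
φM_n = 0.90 × 224.94 = 202.45 kN·m.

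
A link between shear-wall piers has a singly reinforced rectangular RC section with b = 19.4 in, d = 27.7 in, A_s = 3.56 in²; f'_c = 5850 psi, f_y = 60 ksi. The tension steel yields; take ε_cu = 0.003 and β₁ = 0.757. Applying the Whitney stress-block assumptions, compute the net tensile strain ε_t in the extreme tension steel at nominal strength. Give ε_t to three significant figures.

a = A_s f_y/(0.85 f'_c b) = 2.214 in.
β₁ = 0.757, so c = a/β₁ = 2.214/0.757 = 2.925 in.
From the linear strain diagram with ε_cu = 0.003: ε_t = 0.003 (d − c)/c = 0.003 × (27.7 − 2.925)/2.925 = 0.0254.
Since ε_t ≥ 0.005, the section is tension-controlled.

ε_t ≈ 0.0254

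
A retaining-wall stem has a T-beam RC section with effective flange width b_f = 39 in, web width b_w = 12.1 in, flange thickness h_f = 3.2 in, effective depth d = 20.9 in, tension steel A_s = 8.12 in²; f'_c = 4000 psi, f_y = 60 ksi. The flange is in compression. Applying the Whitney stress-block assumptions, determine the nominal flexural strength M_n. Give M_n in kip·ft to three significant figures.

M_n ≈ 771 kip·ft

Tension: T = A_s f_y = 8.12 × 60 = 487.2 kips.
Try a within the flange: a = T/(0.85 f'_c b_f) = 487.2/(0.85 × 4 × 39) = 3.674 in.
a = 3.674 > h_f = 3.2 in: the block extends into the web. Split into flange-overhang and web parts.
C_f = 0.85 f'_c (b_f − b_w) h_f = 0.85 × 4 × (39 − 12.1) × 3.2 = 292.7 kips.
Remaining web compression depth: a_w = (T − C_f)/(0.85 f'_c b_w) = (487.2 − 292.7)/(0.85 × 4 × 12.1) = 4.728 in.
M_n = C_f(d − h_f/2) + (T − C_f)(d − a_w/2) = 292.7 × (20.9 − 1.6) + 194.5 × (20.9 − 2.364) = 5649.1 + 3605.3 = 9254.4 kip·in.
M_n = 9254.4/12 = 771.20 kip·ft.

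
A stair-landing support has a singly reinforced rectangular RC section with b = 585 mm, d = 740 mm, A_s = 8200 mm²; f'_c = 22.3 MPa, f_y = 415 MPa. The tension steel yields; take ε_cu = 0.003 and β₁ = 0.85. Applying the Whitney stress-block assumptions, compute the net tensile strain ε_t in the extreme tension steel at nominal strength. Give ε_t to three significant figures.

ε_t ≈ 0.00315

a = A_s f_y/(0.85 f'_c b) = 306.89 mm.
β₁ = 0.85, so c = a/β₁ = 306.89/0.85 = 361.05 mm.
From the linear strain diagram with ε_cu = 0.003: ε_t = 0.003 (d − c)/c = 0.003 × (740 − 361.05)/361.05 = 0.00315.
ε_t < 0.004 — the section is over-reinforced for flexure under ACI limits.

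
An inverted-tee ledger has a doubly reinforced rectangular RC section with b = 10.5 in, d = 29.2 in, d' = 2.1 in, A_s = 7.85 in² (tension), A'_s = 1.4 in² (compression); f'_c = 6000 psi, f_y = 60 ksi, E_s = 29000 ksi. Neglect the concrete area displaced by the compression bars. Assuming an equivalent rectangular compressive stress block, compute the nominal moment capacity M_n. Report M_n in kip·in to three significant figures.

Assume both steels yield.
a = (A_s − A'_s) f_y/(0.85 f'_c b) = (7.85 − 1.4) × 60/(0.85 × 6 × 10.5) = 7.227 in.
c = a/β₁ = 7.227/0.75 = 9.636 in; ε'_s = 0.003(c − d')/c = 0.0023 ≥ ε_y = 0.0021, so the compression steel yields.
M_n = (A_s − A'_s) f_y (d − a/2) + A'_s f_y (d − d') = 387 × (29.2 − 3.6135) + 84 × (29.2 − 2.1) = 9902.0 + 2276.4 = 12178.4 kip·in.

M_n ≈ 12200 kip·in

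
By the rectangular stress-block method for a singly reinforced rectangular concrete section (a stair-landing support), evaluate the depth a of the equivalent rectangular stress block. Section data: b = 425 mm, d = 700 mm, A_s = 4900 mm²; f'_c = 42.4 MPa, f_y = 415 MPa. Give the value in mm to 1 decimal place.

T = A_s f_y = 4900 × 415 = 2033500 N = 2033.5 kN.
Setting C = 0.85 f'_c a b equal to T: a = 2033500/(0.85 × 42.4 × 425) = 132.8 mm.

a ≈ 132.8 mm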